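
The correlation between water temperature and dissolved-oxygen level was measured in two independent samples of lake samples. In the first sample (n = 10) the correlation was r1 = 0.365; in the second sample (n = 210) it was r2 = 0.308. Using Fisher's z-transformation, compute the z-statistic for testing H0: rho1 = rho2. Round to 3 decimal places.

0.167

z1 = atanh(0.365) = 0.382642,  z2 = atanh(0.308) = 0.318334
SE = √(1/(n1−3) + 1/(n2−3)) = √(1/7 + 1/207) = √(0.1428571 + 0.0048309) = √0.1476880 = 0.384302
z = (z1 − z2)/SE = (0.382642 − 0.318334) / 0.384302 = 0.064308 / 0.384302 = 0.167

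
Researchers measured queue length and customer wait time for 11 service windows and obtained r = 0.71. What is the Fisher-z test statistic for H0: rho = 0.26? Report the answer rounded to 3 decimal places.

z_r = atanh(0.71) = 0.887184,  z_0 = atanh(0.26) = 0.266108
SE = 1/√(n−3) = 1/√8 = 0.353553
z = (z_r − z_0)/SE = (0.887184 − 0.266108) / 0.353553 = 0.621076 / 0.353553 = 1.757

1.757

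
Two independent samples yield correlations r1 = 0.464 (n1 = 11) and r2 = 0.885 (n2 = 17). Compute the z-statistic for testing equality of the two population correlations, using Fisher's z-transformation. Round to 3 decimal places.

z1 = atanh(0.464) = 0.502397,  z2 = atanh(0.885) = 1.398375
SE = √(1/(n1−3) + 1/(n2−3)) = √(1/8 + 1/14) = √(0.1250000 + 0.0714286) = √0.1964286 = 0.443203
z = (z1 − z2)/SE = (0.502397 − 1.398375) / 0.443203 = -0.895978 / 0.443203 = -2.022

-2.022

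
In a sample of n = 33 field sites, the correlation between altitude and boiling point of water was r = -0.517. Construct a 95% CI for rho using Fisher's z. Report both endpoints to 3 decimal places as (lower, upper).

(-0.731, -0.211)

Fisher z: z_r = atanh(r) = ½·ln((1+(-0.517))/(1−(-0.517))) = -0.572237
SE(z) = 1/√(n−3) = 1/√30 = 0.182574
95% ⇒ z* = 1.960; margin = 1.960·0.182574 = 0.357845
CI on z-scale: (-0.930082, -0.214392)
Back-transform: tanh(-0.930082) = -0.730632, tanh(-0.214392) = -0.211167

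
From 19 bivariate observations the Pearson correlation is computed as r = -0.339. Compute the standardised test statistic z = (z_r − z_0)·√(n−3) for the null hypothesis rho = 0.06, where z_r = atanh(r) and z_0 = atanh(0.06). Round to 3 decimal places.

-1.652

Fisher z: atanh(-0.339) = -0.352962, atanh(0.06) = 0.060072
z = (z_r − z_0)·√(n−3) = (-0.352962 − 0.060072)·√16 = -0.413034 · 4.000000 = -1.652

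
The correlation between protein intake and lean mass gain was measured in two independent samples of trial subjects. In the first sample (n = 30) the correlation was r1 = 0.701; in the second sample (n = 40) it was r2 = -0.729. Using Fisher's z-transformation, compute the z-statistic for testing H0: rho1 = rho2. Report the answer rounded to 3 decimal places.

Fisher z-transforms: z1 = atanh(0.701) = 0.869264, z2 = atanh(-0.729) = -0.926590; difference d = 1.795854
Var(d) = 1/27 + 1/37 = 0.0370370 + 0.0270270 = 0.0640640
z = d/√Var(d) = 1.795854 / √0.0640640 = 1.795854 / 0.253109 = 7.095

7.095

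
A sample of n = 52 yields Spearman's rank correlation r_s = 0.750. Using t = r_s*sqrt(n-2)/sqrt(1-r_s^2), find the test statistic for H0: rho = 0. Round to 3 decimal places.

8.018

1 − r_s² = 1 − 0.562500 = 0.437500;  √(1−r_s²) = 0.661438
√(n−2) = √50 = 7.071068
t = r_s·√(n−2)/√(1−r_s²) = 0.750 · 7.071068 / 0.661438 = 8.018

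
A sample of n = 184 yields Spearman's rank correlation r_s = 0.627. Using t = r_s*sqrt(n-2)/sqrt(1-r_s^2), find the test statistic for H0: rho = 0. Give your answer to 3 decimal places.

10.858

1 − r_s² = 1 − 0.393129 = 0.606871;  √(1−r_s²) = 0.779019
√(n−2) = √182 = 13.490738
t = r_s·√(n−2)/√(1−r_s²) = 0.627 · 13.490738 / 0.779019 = 10.858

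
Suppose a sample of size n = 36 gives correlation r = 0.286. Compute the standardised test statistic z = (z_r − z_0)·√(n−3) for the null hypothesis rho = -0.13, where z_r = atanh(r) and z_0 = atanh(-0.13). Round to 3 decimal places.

z_r = atanh(0.286) = 0.294204,  z_0 = atanh(-0.13) = -0.130740
SE = 1/√(n−3) = 1/√33 = 0.174078
z = (z_r − z_0)/SE = (0.294204 − (-0.130740)) / 0.174078 = 0.424944 / 0.174078 = 2.441

2.441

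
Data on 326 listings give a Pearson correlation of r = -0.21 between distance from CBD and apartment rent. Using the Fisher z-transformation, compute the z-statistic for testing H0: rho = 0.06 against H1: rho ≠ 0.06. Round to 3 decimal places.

Fisher z: atanh(-0.21) = -0.213171, atanh(0.06) = 0.060072
z = (z_r − z_0)·√(n−3) = (-0.213171 − 0.060072)·√323 = -0.273243 · 17.972201 = -4.911

-4.911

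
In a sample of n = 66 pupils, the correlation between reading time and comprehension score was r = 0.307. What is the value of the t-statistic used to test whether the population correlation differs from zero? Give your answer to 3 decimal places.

1 − r² = 1 − 0.094249 = 0.905751;  √(1−r²) = 0.951710
√(n−2) = √64 = 8.000000
t = r·√(n−2)/√(1−r²) = 0.307 · 8.000000 / 0.951710 = 2.581

2.581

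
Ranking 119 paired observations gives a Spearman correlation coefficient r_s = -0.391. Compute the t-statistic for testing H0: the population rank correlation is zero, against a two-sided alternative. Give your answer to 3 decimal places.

t = r_s·√(n−2) / √(1−r_s²) with r_s = -0.391, n = 119
  = -0.391·√117 / √(1 − 0.152881)
  = -0.391·10.816654 / 0.920391
  = -4.229312 / 0.920391 = -4.595

-4.595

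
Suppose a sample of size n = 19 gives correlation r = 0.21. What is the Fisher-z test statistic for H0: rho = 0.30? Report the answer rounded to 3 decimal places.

-0.385

Fisher z: atanh(0.21) = 0.213171, atanh(0.30) = 0.309520
z = (z_r − z_0)·√(n−3) = (0.213171 − 0.309520)·√16 = -0.096349 · 4.000000 = -0.385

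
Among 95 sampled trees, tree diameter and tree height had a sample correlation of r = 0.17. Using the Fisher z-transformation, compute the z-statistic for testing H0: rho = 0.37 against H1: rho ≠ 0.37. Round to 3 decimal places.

-2.079

Fisher z: atanh(0.17) = 0.171667, atanh(0.37) = 0.388423
z = (z_r − z_0)·√(n−3) = (0.171667 − 0.388423)·√92 = -0.216756 · 9.591663 = -2.079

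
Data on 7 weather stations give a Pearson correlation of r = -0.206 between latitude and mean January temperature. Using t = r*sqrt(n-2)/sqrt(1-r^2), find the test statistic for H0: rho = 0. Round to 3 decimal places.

1 − r² = 1 − 0.042436 = 0.957564;  √(1−r²) = 0.978552
√(n−2) = √5 = 2.236068
t = r·√(n−2)/√(1−r²) = -0.206 · 2.236068 / 0.978552 = -0.471

-0.471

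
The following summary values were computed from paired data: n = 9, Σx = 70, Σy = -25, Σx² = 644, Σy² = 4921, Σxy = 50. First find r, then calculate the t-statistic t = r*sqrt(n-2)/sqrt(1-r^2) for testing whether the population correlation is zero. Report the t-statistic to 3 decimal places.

S_xy = nΣxy − ΣxΣy = 9·50 − 70·(-25) = 450 − (-1750) = 2200
S_xx = nΣx² − (Σx)² = 9·644 − 70² = 5796 − 4900 = 896
S_yy = nΣy² − (Σy)² = 9·4921 − (-25)² = 44289 − 625 = 43664
r = S_xy / √(S_xx·S_yy) = 2200 / √(896·43664) = 2200 / √39122944 = 2200 / 6254.8337 = 0.3517
t = r·√(n−2)/√(1−r²) = 0.3517·√7 / √(1−0.123693) = 0.930511 / 0.936113 = 0.994

0.994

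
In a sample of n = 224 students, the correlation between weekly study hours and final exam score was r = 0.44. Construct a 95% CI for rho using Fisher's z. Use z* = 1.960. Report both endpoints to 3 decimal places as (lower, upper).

(0.328, 0.540)

z_r = atanh(0.44) = 0.472231;  SE = 1/√(n−3) = 1/√221 = 0.067267
z-limits: 0.472231 ± 1.960·0.067267 = 0.472231 ± 0.131843 = [0.340388, 0.604074]
ρ-limits: (tanh 0.340388, tanh 0.604074) = (0.328, 0.540)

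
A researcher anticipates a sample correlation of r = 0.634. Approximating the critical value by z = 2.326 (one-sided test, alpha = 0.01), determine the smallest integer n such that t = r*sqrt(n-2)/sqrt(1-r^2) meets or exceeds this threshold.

r√(n−2)/√(1−r²) ≥ 2.326  ⇔  n−2 ≥ (2.326)²·(1−r²)/r²
(1−r²)/r² = (1−0.401956)/0.401956 = 1.4878
n ≥ 2 + 5.410276·1.4878 = 2 + 8.0494 = 10.0494
⌈10.0494⌉ = 11

11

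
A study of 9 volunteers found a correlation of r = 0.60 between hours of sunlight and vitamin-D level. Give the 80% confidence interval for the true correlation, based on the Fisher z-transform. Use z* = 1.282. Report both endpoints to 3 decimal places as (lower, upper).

(0.168, 0.839)

z_r = atanh(0.60) = 0.693147;  SE = 1/√(n−3) = 1/√6 = 0.408248
z-limits: 0.693147 ± 1.282·0.408248 = 0.693147 ± 0.523374 = [0.169773, 1.216521]
ρ-limits: (tanh 0.169773, tanh 1.216521) = (0.168, 0.839)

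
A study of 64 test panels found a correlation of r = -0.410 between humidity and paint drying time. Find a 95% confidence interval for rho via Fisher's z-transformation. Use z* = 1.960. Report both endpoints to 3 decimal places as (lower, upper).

Fisher z: z_r = atanh(r) = ½·ln((1+(-0.410))/(1−(-0.410))) = -0.435611
SE(z) = 1/√(n−3) = 1/√61 = 0.128037
95% ⇒ z* = 1.960; margin = 1.960·0.128037 = 0.250953
CI on z-scale: (-0.686564, -0.184658)
Back-transform: tanh(-0.686564) = -0.595770, tanh(-0.184658) = -0.182587

(-0.596, -0.183)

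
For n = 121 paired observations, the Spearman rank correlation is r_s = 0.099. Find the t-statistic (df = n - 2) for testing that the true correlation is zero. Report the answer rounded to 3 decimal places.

t = r_s·√(n−2) / √(1−r_s²) with r_s = 0.099, n = 121
  = 0.099·√119 / √(1 − 0.009801)
  = 0.099·10.908712 / 0.995087
  = 1.079962 / 0.995087 = 1.085

1.085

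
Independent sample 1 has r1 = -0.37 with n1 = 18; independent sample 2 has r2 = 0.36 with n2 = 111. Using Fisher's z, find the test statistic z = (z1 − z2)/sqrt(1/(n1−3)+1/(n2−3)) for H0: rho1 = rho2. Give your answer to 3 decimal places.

-2.777

z1 = atanh(-0.37) = -0.388423,  z2 = atanh(0.36) = 0.376886
SE = √(1/(n1−3) + 1/(n2−3)) = √(1/15 + 1/108) = √(0.0666667 + 0.0092593) = √0.0759260 = 0.275547
z = (z1 − z2)/SE = (-0.388423 − 0.376886) / 0.275547 = -0.765309 / 0.275547 = -2.777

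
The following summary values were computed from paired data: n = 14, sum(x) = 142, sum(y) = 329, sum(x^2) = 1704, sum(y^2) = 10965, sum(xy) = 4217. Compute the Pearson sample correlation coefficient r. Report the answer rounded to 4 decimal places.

Numerator: nΣxy − (Σx)(Σy) = 14·4217 − (142)(329) = 12320
Denominator: √[(nΣx²−(Σx)²)(nΣy²−(Σy)²)]
  nΣx²−(Σx)² = 14·1704 − 20164 = 3692;  nΣy²−(Σy)² = 14·10965 − 108241 = 45269
  √(3692·45269) = √167133148 = 12927.9986
r = 12320 / 12927.9986 = 0.9530

0.9530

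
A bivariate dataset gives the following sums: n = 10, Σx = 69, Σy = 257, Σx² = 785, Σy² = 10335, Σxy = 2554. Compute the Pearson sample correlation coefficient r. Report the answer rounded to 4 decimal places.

0.7273

S_xy = nΣxy − ΣxΣy = 10·2554 − 69·257 = 25540 − 17733 = 7807
S_xx = nΣx² − (Σx)² = 10·785 − 69² = 7850 − 4761 = 3089
S_yy = nΣy² − (Σy)² = 10·10335 − 257² = 103350 − 66049 = 37301
r = S_xy / √(S_xx·S_yy) = 7807 / √(3089·37301) = 7807 / √115222789 = 7807 / 10734.1879 = 0.7273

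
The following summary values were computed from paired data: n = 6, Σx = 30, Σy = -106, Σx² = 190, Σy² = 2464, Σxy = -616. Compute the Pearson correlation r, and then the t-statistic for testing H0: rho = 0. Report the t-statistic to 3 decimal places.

Numerator: nΣxy − (Σx)(Σy) = 6·(-616) − (30)(-106) = -516
Denominator: √[(nΣx²−(Σx)²)(nΣy²−(Σy)²)]
  nΣx²−(Σx)² = 6·190 − 900 = 240;  nΣy²−(Σy)² = 6·2464 − 11236 = 3548
  √(240·3548) = √851520 = 922.7784
r = -516 / 922.7784 = -0.5592
t = r·√(n−2)/√(1−r²) = -0.5592·√4 / √(1−0.312705) = -1.118400 / 0.829033 = -1.349

-1.349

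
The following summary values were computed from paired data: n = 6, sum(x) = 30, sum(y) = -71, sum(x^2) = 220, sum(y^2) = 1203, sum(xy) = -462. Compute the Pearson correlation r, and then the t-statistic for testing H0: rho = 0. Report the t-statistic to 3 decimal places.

Numerator: nΣxy − (Σx)(Σy) = 6·(-462) − (30)(-71) = -642
Denominator: √[(nΣx²−(Σx)²)(nΣy²−(Σy)²)]
  nΣx²−(Σx)² = 6·220 − 900 = 420;  nΣy²−(Σy)² = 6·1203 − 5041 = 2177
  √(420·2177) = √914340 = 956.2113
r = -642 / 956.2113 = -0.6714
t = r·√(n−2)/√(1−r²) = -0.6714·√4 / √(1−0.450778) = -1.342800 / 0.741095 = -1.812

-1.812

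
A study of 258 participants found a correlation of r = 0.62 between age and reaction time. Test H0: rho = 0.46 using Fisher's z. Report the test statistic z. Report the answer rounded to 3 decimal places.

3.636

z_r = atanh(0.62) = 0.725005,  z_0 = atanh(0.46) = 0.497311
SE = 1/√(n−3) = 1/√255 = 0.062622
z = (z_r − z_0)/SE = (0.725005 − 0.497311) / 0.062622 = 0.227694 / 0.062622 = 3.636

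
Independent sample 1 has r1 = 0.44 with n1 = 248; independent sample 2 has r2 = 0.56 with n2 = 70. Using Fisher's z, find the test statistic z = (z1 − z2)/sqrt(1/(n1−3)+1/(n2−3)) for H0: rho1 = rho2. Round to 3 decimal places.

-1.165

z1 = atanh(0.44) = 0.472231,  z2 = atanh(0.56) = 0.632833
SE = √(1/(n1−3) + 1/(n2−3)) = √(1/245 + 1/67) = √(0.0040816 + 0.0149254) = √0.0190070 = 0.137866
z = (z1 − z2)/SE = (0.472231 − 0.632833) / 0.137866 = -0.160602 / 0.137866 = -1.165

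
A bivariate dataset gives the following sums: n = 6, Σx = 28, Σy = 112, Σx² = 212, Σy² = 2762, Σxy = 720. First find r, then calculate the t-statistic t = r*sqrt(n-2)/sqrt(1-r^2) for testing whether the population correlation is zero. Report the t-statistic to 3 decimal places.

S_xy = nΣxy − ΣxΣy = 6·720 − 28·112 = 4320 − 3136 = 1184
S_xx = nΣx² − (Σx)² = 6·212 − 28² = 1272 − 784 = 488
S_yy = nΣy² − (Σy)² = 6·2762 − 112² = 16572 − 12544 = 4028
r = S_xy / √(S_xx·S_yy) = 1184 / √(488·4028) = 1184 / √1965664 = 1184 / 1402.0214 = 0.8445
t = r·√(n−2)/√(1−r²) = 0.8445·√4 / √(1−0.713180) = 1.689000 / 0.535556 = 3.154

3.154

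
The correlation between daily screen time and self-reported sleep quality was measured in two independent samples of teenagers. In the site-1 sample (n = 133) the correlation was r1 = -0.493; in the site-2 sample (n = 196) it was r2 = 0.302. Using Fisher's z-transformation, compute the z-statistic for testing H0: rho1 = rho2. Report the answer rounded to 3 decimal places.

-7.507

z1 = atanh(-0.493) = -0.540016,  z2 = atanh(0.302) = 0.311719
SE = √(1/(n1−3) + 1/(n2−3)) = √(1/130 + 1/193) = √(0.0076923 + 0.0051813) = √0.0128736 = 0.113462
z = (z1 − z2)/SE = (-0.540016 − 0.311719) / 0.113462 = -0.851735 / 0.113462 = -7.507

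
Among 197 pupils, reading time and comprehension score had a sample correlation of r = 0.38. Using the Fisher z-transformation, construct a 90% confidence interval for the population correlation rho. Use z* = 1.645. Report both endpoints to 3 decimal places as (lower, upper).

Fisher z: z_r = atanh(r) = ½·ln((1+0.38)/(1−0.38)) = 0.400060
SE(z) = 1/√(n−3) = 1/√194 = 0.071796
90% ⇒ z* = 1.645; margin = 1.645·0.071796 = 0.118104
CI on z-scale: (0.281956, 0.518164)
Back-transform: tanh(0.281956) = 0.274714, tanh(0.518164) = 0.476282

(0.275, 0.476)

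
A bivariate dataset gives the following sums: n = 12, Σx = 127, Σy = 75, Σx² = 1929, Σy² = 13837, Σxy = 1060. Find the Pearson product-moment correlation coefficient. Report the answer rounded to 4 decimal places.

0.0952

S_xy = nΣxy − ΣxΣy = 12·1060 − 127·75 = 12720 − 9525 = 3195
S_xx = nΣx² − (Σx)² = 12·1929 − 127² = 23148 − 16129 = 7019
S_yy = nΣy² − (Σy)² = 12·13837 − 75² = 166044 − 5625 = 160419
r = S_xy / √(S_xx·S_yy) = 3195 / √(7019·160419) = 3195 / √1125980961 = 3195 / 33555.6398 = 0.0952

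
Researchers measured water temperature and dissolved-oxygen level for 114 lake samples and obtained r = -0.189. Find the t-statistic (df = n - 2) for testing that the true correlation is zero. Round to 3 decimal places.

-2.037

1 − r² = 1 − 0.035721 = 0.964279;  √(1−r²) = 0.981977
√(n−2) = √112 = 10.583005
t = r·√(n−2)/√(1−r²) = -0.189 · 10.583005 / 0.981977 = -2.037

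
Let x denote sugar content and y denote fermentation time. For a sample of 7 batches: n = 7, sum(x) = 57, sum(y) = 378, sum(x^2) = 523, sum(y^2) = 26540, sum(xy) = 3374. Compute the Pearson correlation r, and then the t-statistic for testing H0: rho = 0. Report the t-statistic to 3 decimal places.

1.267

S_xy = nΣxy − ΣxΣy = 7·3374 − 57·378 = 23618 − 21546 = 2072
S_xx = nΣx² − (Σx)² = 7·523 − 57² = 3661 − 3249 = 412
S_yy = nΣy² − (Σy)² = 7·26540 − 378² = 185780 − 142884 = 42896
r = S_xy / √(S_xx·S_yy) = 2072 / √(412·42896) = 2072 / √17673152 = 2072 / 4203.9448 = 0.4929
t = r·√(n−2)/√(1−r²) = 0.4929·√5 / √(1−0.242950) = 1.102158 / 0.870086 = 1.267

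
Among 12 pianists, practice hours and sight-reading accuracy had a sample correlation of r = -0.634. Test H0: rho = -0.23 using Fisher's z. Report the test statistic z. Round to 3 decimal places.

Fisher z: atanh(-0.634) = -0.748076, atanh(-0.23) = -0.234189
z = (z_r − z_0)·√(n−3) = (-0.748076 − (-0.234189))·√9 = -0.513887 · 3.000000 = -1.542

-1.542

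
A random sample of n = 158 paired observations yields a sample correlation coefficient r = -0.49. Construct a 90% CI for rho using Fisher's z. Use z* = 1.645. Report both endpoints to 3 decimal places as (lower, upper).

(-0.584, -0.383)

Fisher z: z_r = atanh(r) = ½·ln((1+(-0.49))/(1−(-0.49))) = -0.536060
SE(z) = 1/√(n−3) = 1/√155 = 0.080322
90% ⇒ z* = 1.645; margin = 1.645·0.080322 = 0.132130
CI on z-scale: (-0.668190, -0.403930)
Back-transform: tanh(-0.668190) = -0.583788, tanh(-0.403930) = -0.383307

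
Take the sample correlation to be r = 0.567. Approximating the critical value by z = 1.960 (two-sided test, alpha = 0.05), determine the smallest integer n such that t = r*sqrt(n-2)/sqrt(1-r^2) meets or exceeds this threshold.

11

r√(n−2)/√(1−r²) ≥ 1.960  ⇔  n−2 ≥ (1.960)²·(1−r²)/r²
(1−r²)/r² = (1−0.321489)/0.321489 = 2.1105
n ≥ 2 + 3.8416·2.1105 = 2 + 8.1077 = 10.1077
⌈10.1077⌉ = 11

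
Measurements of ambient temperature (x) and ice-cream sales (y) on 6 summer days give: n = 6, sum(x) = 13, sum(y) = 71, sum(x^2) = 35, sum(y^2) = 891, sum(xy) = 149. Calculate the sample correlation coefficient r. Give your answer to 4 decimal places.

-0.2593

S_xy = nΣxy − ΣxΣy = 6·149 − 13·71 = 894 − 923 = -29
S_xx = nΣx² − (Σx)² = 6·35 − 13² = 210 − 169 = 41
S_yy = nΣy² − (Σy)² = 6·891 − 71² = 5346 − 5041 = 305
r = S_xy / √(S_xx·S_yy) = -29 / √(41·305) = -29 / √12505 = -29 / 111.8258 = -0.2593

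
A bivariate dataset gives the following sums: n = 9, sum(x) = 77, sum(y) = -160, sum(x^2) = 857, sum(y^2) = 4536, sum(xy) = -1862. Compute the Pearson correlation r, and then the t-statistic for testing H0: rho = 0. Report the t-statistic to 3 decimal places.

S_xy = nΣxy − ΣxΣy = 9·(-1862) − 77·(-160) = -16758 − (-12320) = -4438
S_xx = nΣx² − (Σx)² = 9·857 − 77² = 7713 − 5929 = 1784
S_yy = nΣy² − (Σy)² = 9·4536 − (-160)² = 40824 − 25600 = 15224
r = S_xy / √(S_xx·S_yy) = -4438 / √(1784·15224) = -4438 / √27159616 = -4438 / 5211.4888 = -0.8516
t = r·√(n−2)/√(1−r²) = -0.8516·√7 / √(1−0.725223) = -2.253122 / 0.524192 = -4.298

-4.298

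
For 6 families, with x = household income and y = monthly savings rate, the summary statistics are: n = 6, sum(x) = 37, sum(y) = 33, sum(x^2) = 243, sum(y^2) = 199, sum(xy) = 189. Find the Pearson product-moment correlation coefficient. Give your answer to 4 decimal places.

-0.9000

S_xy = nΣxy − ΣxΣy = 6·189 − 37·33 = 1134 − 1221 = -87
S_xx = nΣx² − (Σx)² = 6·243 − 37² = 1458 − 1369 = 89
S_yy = nΣy² − (Σy)² = 6·199 − 33² = 1194 − 1089 = 105
r = S_xy / √(S_xx·S_yy) = -87 / √(89·105) = -87 / √9345 = -87 / 96.6695 = -0.9000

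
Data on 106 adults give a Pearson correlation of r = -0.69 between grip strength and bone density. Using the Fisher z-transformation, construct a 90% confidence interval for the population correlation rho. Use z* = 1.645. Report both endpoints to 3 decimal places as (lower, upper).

z_r = atanh(-0.69) = -0.847956;  SE = 1/√(n−3) = 1/√103 = 0.098533
z-limits: -0.847956 ± 1.645·0.098533 = -0.847956 ± 0.162087 = [-1.010043, -0.685869]
ρ-limits: (tanh -1.010043, tanh -0.685869) = (-0.766, -0.595)

(-0.766, -0.595)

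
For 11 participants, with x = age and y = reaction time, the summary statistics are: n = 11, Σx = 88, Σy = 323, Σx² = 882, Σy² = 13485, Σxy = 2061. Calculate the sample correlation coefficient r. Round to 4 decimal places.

Numerator: nΣxy − (Σx)(Σy) = 11·2061 − (88)(323) = -5753
Denominator: √[(nΣx²−(Σx)²)(nΣy²−(Σy)²)]
  nΣx²−(Σx)² = 11·882 − 7744 = 1958;  nΣy²−(Σy)² = 11·13485 − 104329 = 44006
  √(1958·44006) = √86163748 = 9282.4430
r = -5753 / 9282.4430 = -0.6198

-0.6198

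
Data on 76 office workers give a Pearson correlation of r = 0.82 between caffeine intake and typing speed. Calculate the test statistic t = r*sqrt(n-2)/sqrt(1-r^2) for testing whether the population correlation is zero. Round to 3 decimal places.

12.324

1 − r² = 1 − 0.6724 = 0.3276;  √(1−r²) = 0.572364
√(n−2) = √74 = 8.602325
t = r·√(n−2)/√(1−r²) = 0.82 · 8.602325 / 0.572364 = 12.324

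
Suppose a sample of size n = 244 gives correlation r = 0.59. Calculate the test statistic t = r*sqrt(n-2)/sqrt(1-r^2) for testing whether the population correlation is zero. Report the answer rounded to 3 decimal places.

11.368

t = r·√(n−2) / √(1−r²) with r = 0.59, n = 244
  = 0.59·√242 / √(1 − 0.3481)
  = 0.59·15.556349 / 0.807403
  = 9.178246 / 0.807403 = 11.368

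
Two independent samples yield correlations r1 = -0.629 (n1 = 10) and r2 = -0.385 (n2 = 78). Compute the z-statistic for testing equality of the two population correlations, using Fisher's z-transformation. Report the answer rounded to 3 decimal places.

z1 = atanh(-0.629) = -0.739760,  z2 = atanh(-0.385) = -0.405917
SE = √(1/(n1−3) + 1/(n2−3)) = √(1/7 + 1/75) = √(0.1428571 + 0.0133333) = √0.1561904 = 0.395209
z = (z1 − z2)/SE = (-0.739760 − (-0.405917)) / 0.395209 = -0.333843 / 0.395209 = -0.845

-0.845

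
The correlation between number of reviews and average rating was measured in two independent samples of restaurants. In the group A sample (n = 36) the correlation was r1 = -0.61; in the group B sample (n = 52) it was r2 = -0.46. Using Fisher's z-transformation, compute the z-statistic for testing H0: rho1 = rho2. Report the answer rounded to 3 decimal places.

Fisher z-transforms: z1 = atanh(-0.61) = -0.708921, z2 = atanh(-0.46) = -0.497311; difference d = -0.211610
Var(d) = 1/33 + 1/49 = 0.0303030 + 0.0204082 = 0.0507112
z = d/√Var(d) = -0.211610 / √0.0507112 = -0.211610 / 0.225191 = -0.940

-0.940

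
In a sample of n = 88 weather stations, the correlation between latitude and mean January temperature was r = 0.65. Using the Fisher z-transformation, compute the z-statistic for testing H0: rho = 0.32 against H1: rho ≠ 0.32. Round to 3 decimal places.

4.090

z_r = atanh(0.65) = 0.775299,  z_0 = atanh(0.32) = 0.331647
SE = 1/√(n−3) = 1/√85 = 0.108465
z = (z_r − z_0)/SE = (0.775299 − 0.331647) / 0.108465 = 0.443652 / 0.108465 = 4.090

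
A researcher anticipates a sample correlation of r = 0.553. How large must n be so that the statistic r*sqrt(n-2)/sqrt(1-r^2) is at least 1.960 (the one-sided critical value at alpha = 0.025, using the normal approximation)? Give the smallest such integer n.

r√(n−2)/√(1−r²) ≥ 1.960  ⇔  n−2 ≥ (1.960)²·(1−r²)/r²
(1−r²)/r² = (1−0.305809)/0.305809 = 2.2700
n ≥ 2 + 3.8416·2.2700 = 2 + 8.7204 = 10.7204
⌈10.7204⌉ = 11

11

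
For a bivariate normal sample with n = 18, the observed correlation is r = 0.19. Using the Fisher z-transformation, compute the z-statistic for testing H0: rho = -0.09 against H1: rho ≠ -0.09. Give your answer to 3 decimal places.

Fisher z: atanh(0.19) = 0.192337, atanh(-0.09) = -0.090244
z = (z_r − z_0)·√(n−3) = (0.192337 − (-0.090244))·√15 = 0.282581 · 3.872983 = 1.094

1.094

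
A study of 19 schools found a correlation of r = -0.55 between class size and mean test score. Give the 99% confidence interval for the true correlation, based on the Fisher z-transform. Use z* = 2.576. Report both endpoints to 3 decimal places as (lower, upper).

z_r = atanh(-0.55) = -0.618381;  SE = 1/√(n−3) = 1/√16 = 0.250000
z-limits: -0.618381 ± 2.576·0.250000 = -0.618381 ± 0.644000 = [-1.262381, 0.025619]
ρ-limits: (tanh -1.262381, tanh 0.025619) = (-0.852, 0.026)

(-0.852, 0.026)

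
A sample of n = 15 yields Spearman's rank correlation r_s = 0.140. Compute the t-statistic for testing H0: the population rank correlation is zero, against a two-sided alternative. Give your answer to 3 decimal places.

0.510

1 − r_s² = 1 − 0.019600 = 0.980400;  √(1−r_s²) = 0.990152
√(n−2) = √13 = 3.605551
t = r_s·√(n−2)/√(1−r_s²) = 0.140 · 3.605551 / 0.990152 = 0.510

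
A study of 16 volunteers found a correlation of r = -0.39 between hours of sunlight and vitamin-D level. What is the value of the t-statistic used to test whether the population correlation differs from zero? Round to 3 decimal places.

-1.585

1 − r² = 1 − 0.1521 = 0.8479;  √(1−r²) = 0.920815
√(n−2) = √14 = 3.741657
t = r·√(n−2)/√(1−r²) = -0.39 · 3.741657 / 0.920815 = -1.585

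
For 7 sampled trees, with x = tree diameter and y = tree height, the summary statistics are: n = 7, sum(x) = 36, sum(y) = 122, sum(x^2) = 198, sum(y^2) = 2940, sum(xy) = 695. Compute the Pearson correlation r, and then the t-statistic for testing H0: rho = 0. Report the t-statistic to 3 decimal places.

Numerator: nΣxy − (Σx)(Σy) = 7·695 − (36)(122) = 473
Denominator: √[(nΣx²−(Σx)²)(nΣy²−(Σy)²)]
  nΣx²−(Σx)² = 7·198 − 1296 = 90;  nΣy²−(Σy)² = 7·2940 − 14884 = 5696
  √(90·5696) = √512640 = 715.9888
r = 473 / 715.9888 = 0.6606
t = r·√(n−2)/√(1−r²) = 0.6606·√5 / √(1−0.436392) = 1.477147 / 0.750738 = 1.968

1.968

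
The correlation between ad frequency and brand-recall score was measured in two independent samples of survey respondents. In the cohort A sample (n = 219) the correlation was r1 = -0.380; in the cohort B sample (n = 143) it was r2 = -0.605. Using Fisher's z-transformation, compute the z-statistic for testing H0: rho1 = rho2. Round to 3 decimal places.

2.774

Fisher z-transforms: z1 = atanh(-0.380) = -0.400060, z2 = atanh(-0.605) = -0.700997; difference d = 0.300937
Var(d) = 1/216 + 1/140 = 0.0046296 + 0.0071429 = 0.0117725
z = d/√Var(d) = 0.300937 / √0.0117725 = 0.300937 / 0.108501 = 2.774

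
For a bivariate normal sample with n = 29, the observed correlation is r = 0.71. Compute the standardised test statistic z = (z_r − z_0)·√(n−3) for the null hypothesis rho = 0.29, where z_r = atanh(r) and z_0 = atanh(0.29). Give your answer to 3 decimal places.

Fisher z: atanh(0.71) = 0.887184, atanh(0.29) = 0.298566
z = (z_r − z_0)·√(n−3) = (0.887184 − 0.298566)·√26 = 0.588618 · 5.099020 = 3.001

3.001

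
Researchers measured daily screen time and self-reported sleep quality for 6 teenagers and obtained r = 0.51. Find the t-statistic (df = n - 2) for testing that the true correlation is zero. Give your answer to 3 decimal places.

1.186

1 − r² = 1 − 0.2601 = 0.7399;  √(1−r²) = 0.860174
√(n−2) = √4 = 2.000000
t = r·√(n−2)/√(1−r²) = 0.51 · 2.000000 / 0.860174 = 1.186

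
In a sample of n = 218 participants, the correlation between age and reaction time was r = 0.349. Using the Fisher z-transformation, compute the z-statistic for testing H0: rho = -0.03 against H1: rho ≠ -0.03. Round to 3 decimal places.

Fisher z: atanh(0.349) = 0.364305, atanh(-0.03) = -0.030009
z = (z_r − z_0)·√(n−3) = (0.364305 − (-0.030009))·√215 = 0.394314 · 14.662878 = 5.782

5.782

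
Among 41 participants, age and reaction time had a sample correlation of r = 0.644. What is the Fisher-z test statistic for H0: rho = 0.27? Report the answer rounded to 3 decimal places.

3.009

Fisher z: atanh(0.644) = 0.764978, atanh(0.27) = 0.276864
z = (z_r − z_0)·√(n−3) = (0.764978 − 0.276864)·√38 = 0.488114 · 6.164414 = 3.009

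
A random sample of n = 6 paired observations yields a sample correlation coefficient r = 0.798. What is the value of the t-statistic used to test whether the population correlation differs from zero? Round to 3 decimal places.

1 − r² = 1 − 0.636804 = 0.363196;  √(1−r²) = 0.602657
√(n−2) = √4 = 2.000000
t = r·√(n−2)/√(1−r²) = 0.798 · 2.000000 / 0.602657 = 2.648

2.648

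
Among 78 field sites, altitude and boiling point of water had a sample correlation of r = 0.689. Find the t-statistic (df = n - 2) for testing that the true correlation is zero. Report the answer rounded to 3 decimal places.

8.288

1 − r² = 1 − 0.474721 = 0.525279;  √(1−r²) = 0.724761
√(n−2) = √76 = 8.717798
t = r·√(n−2)/√(1−r²) = 0.689 · 8.717798 / 0.724761 = 8.288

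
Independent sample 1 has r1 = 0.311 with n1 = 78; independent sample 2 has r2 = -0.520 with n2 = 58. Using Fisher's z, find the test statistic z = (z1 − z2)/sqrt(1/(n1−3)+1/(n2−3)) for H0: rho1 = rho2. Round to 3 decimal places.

5.058

z1 = atanh(0.311) = 0.321652,  z2 = atanh(-0.520) = -0.576340
SE = √(1/(n1−3) + 1/(n2−3)) = √(1/75 + 1/55) = √(0.0133333 + 0.0181818) = √0.0315151 = 0.177525
z = (z1 − z2)/SE = (0.321652 − (-0.576340)) / 0.177525 = 0.897992 / 0.177525 = 5.058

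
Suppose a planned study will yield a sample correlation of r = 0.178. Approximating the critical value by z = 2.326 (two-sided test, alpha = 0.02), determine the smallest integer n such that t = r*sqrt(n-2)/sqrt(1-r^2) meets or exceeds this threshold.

r√(n−2)/√(1−r²) ≥ 2.326  ⇔  n−2 ≥ (2.326)²·(1−r²)/r²
(1−r²)/r² = (1−0.031684)/0.031684 = 30.5617
n ≥ 2 + 5.410276·30.5617 = 2 + 165.3472 = 167.3472
⌈167.3472⌉ = 168

168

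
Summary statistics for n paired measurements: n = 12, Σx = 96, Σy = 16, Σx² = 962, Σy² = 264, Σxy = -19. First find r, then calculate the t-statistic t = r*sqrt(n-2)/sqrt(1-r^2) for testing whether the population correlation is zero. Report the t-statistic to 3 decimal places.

-2.913

S_xy = nΣxy − ΣxΣy = 12·(-19) − 96·16 = -228 − 1536 = -1764
S_xx = nΣx² − (Σx)² = 12·962 − 96² = 11544 − 9216 = 2328
S_yy = nΣy² − (Σy)² = 12·264 − 16² = 3168 − 256 = 2912
r = S_xy / √(S_xx·S_yy) = -1764 / √(2328·2912) = -1764 / √6779136 = -1764 / 2603.6774 = -0.6775
t = r·√(n−2)/√(1−r²) = -0.6775·√10 / √(1−0.459006) = -2.142443 / 0.735523 = -2.913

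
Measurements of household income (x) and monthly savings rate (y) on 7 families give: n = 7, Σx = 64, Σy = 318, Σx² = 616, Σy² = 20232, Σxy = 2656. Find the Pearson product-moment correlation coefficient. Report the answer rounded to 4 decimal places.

-0.5951

Numerator: nΣxy − (Σx)(Σy) = 7·2656 − (64)(318) = -1760
Denominator: √[(nΣx²−(Σx)²)(nΣy²−(Σy)²)]
  nΣx²−(Σx)² = 7·616 − 4096 = 216;  nΣy²−(Σy)² = 7·20232 − 101124 = 40500
  √(216·40500) = √8748000 = 2957.7018
r = -1760 / 2957.7018 = -0.5951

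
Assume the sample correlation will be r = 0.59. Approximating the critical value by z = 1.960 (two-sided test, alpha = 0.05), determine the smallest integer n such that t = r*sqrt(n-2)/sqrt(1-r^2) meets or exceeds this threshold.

10

r√(n−2)/√(1−r²) ≥ 1.960  ⇔  n−2 ≥ (1.960)²·(1−r²)/r²
(1−r²)/r² = (1−0.3481)/0.3481 = 1.8727
n ≥ 2 + 3.8416·1.8727 = 2 + 7.1942 = 9.1942
⌈9.1942⌉ = 10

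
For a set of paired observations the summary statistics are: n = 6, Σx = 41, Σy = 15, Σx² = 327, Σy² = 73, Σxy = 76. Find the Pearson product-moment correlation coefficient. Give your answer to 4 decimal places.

-0.6499

Numerator: nΣxy − (Σx)(Σy) = 6·76 − (41)(15) = -159
Denominator: √[(nΣx²−(Σx)²)(nΣy²−(Σy)²)]
  nΣx²−(Σx)² = 6·327 − 1681 = 281;  nΣy²−(Σy)² = 6·73 − 225 = 213
  √(281·213) = √59853 = 244.6487
r = -159 / 244.6487 = -0.6499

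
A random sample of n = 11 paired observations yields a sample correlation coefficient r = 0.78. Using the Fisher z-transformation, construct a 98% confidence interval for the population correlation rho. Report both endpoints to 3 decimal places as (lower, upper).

(0.219, 0.953)

Fisher z: z_r = atanh(r) = ½·ln((1+0.78)/(1−0.78)) = 1.045371
SE(z) = 1/√(n−3) = 1/√8 = 0.353553
98% ⇒ z* = 2.326; margin = 2.326·0.353553 = 0.822364
CI on z-scale: (0.223007, 1.867735)
Back-transform: tanh(0.223007) = 0.219382, tanh(1.867735) = 0.953388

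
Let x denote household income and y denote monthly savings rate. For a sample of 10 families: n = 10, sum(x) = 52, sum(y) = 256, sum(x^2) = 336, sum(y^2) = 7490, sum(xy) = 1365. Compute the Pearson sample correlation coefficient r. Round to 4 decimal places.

S_xy = nΣxy − ΣxΣy = 10·1365 − 52·256 = 13650 − 13312 = 338
S_xx = nΣx² − (Σx)² = 10·336 − 52² = 3360 − 2704 = 656
S_yy = nΣy² − (Σy)² = 10·7490 − 256² = 74900 − 65536 = 9364
r = S_xy / √(S_xx·S_yy) = 338 / √(656·9364) = 338 / √6142784 = 338 / 2478.4640 = 0.1364

0.1364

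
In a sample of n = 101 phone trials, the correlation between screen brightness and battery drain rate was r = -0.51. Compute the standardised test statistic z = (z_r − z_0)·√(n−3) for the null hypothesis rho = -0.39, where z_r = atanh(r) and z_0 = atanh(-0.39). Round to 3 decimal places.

z_r = atanh(-0.51) = -0.562730,  z_0 = atanh(-0.39) = -0.411800
SE = 1/√(n−3) = 1/√98 = 0.101015
z = (z_r − z_0)/SE = (-0.562730 − (-0.411800)) / 0.101015 = -0.150930 / 0.101015 = -1.494

-1.494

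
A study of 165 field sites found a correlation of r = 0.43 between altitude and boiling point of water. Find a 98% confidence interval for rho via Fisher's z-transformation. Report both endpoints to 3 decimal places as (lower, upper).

(0.270, 0.567)

z_r = atanh(0.43) = 0.459897;  SE = 1/√(n−3) = 1/√162 = 0.078567
z-limits: 0.459897 ± 2.326·0.078567 = 0.459897 ± 0.182747 = [0.277150, 0.642644]
ρ-limits: (tanh 0.277150, tanh 0.642644) = (0.270, 0.567)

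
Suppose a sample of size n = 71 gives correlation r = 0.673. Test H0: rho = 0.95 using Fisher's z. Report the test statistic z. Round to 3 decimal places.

z_r = atanh(0.673) = 0.816207,  z_0 = atanh(0.95) = 1.831781
SE = 1/√(n−3) = 1/√68 = 0.121268
z = (z_r − z_0)/SE = (0.816207 − 1.831781) / 0.121268 = -1.015574 / 0.121268 = -8.375

-8.375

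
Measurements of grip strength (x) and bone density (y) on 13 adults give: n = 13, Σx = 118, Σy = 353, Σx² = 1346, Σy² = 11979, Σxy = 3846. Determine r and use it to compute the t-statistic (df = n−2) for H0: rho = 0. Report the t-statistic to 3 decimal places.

S_xy = nΣxy − ΣxΣy = 13·3846 − 118·353 = 49998 − 41654 = 8344
S_xx = nΣx² − (Σx)² = 13·1346 − 118² = 17498 − 13924 = 3574
S_yy = nΣy² − (Σy)² = 13·11979 − 353² = 155727 − 124609 = 31118
r = S_xy / √(S_xx·S_yy) = 8344 / √(3574·31118) = 8344 / √111215732 = 8344 / 10545.8870 = 0.7912
t = r·√(n−2)/√(1−r²) = 0.7912·√11 / √(1−0.625997) = 2.624114 / 0.611558 = 4.291

4.291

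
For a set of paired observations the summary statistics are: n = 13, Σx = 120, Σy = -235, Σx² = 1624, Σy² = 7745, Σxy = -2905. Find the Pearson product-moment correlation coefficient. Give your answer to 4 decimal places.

-0.5476

Numerator: nΣxy − (Σx)(Σy) = 13·(-2905) − (120)(-235) = -9565
Denominator: √[(nΣx²−(Σx)²)(nΣy²−(Σy)²)]
  nΣx²−(Σx)² = 13·1624 − 14400 = 6712;  nΣy²−(Σy)² = 13·7745 − 55225 = 45460
  √(6712·45460) = √305127520 = 17467.8997
r = -9565 / 17467.8997 = -0.5476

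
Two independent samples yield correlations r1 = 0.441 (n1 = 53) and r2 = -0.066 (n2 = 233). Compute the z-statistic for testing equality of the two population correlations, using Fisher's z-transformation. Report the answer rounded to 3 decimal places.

Fisher z-transforms: z1 = atanh(0.441) = 0.473472, z2 = atanh(-0.066) = -0.066096; difference d = 0.539568
Var(d) = 1/50 + 1/230 = 0.0200000 + 0.0043478 = 0.0243478
z = d/√Var(d) = 0.539568 / √0.0243478 = 0.539568 / 0.156038 = 3.458

3.458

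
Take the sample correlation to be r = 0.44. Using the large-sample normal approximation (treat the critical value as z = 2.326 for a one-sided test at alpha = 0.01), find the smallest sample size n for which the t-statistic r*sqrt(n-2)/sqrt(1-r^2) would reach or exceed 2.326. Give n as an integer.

25

r√(n−2)/√(1−r²) ≥ 2.326  ⇔  n−2 ≥ (2.326)²·(1−r²)/r²
(1−r²)/r² = (1−0.1936)/0.1936 = 4.1653
n ≥ 2 + 5.410276·4.1653 = 2 + 22.5354 = 24.5354
⌈24.5354⌉ = 25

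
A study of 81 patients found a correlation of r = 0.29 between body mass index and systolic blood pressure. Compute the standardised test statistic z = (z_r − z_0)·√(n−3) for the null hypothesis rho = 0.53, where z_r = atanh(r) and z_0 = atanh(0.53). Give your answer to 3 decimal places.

Fisher z: atanh(0.29) = 0.298566, atanh(0.53) = 0.590145
z = (z_r − z_0)·√(n−3) = (0.298566 − 0.590145)·√78 = -0.291579 · 8.831761 = -2.575

-2.575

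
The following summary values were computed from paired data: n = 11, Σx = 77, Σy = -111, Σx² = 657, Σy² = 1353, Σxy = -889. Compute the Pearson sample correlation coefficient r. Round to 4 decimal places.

Numerator: nΣxy − (Σx)(Σy) = 11·(-889) − (77)(-111) = -1232
Denominator: √[(nΣx²−(Σx)²)(nΣy²−(Σy)²)]
  nΣx²−(Σx)² = 11·657 − 5929 = 1298;  nΣy²−(Σy)² = 11·1353 − 12321 = 2562
  √(1298·2562) = √3325476 = 1823.5888
r = -1232 / 1823.5888 = -0.6756

-0.6756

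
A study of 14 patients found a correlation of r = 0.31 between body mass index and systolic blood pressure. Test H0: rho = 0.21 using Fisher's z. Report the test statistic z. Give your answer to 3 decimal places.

0.356

z_r = atanh(0.31) = 0.320545,  z_0 = atanh(0.21) = 0.213171
SE = 1/√(n−3) = 1/√11 = 0.301511
z = (z_r − z_0)/SE = (0.320545 − 0.213171) / 0.301511 = 0.107374 / 0.301511 = 0.356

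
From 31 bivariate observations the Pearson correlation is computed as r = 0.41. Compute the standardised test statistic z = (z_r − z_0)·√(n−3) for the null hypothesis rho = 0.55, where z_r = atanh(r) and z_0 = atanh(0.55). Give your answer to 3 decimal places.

Fisher z: atanh(0.41) = 0.435611, atanh(0.55) = 0.618381
z = (z_r − z_0)·√(n−3) = (0.435611 − 0.618381)·√28 = -0.182770 · 5.291503 = -0.967

-0.967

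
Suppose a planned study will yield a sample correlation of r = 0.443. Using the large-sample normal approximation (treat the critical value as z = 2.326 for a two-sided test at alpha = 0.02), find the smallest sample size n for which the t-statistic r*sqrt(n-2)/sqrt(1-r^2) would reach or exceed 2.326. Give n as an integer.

25

r√(n−2)/√(1−r²) ≥ 2.326  ⇔  n−2 ≥ (2.326)²·(1−r²)/r²
(1−r²)/r² = (1−0.196249)/0.196249 = 4.0956
n ≥ 2 + 5.410276·4.0956 = 2 + 22.1583 = 24.1583
⌈24.1583⌉ = 25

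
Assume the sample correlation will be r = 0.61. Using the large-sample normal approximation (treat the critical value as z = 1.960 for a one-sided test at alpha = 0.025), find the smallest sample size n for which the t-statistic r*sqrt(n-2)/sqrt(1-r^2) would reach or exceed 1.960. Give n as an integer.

9

r√(n−2)/√(1−r²) ≥ 1.960  ⇔  n−2 ≥ (1.960)²·(1−r²)/r²
(1−r²)/r² = (1−0.3721)/0.3721 = 1.6874
n ≥ 2 + 3.8416·1.6874 = 2 + 6.4823 = 8.4823
⌈8.4823⌉ = 9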